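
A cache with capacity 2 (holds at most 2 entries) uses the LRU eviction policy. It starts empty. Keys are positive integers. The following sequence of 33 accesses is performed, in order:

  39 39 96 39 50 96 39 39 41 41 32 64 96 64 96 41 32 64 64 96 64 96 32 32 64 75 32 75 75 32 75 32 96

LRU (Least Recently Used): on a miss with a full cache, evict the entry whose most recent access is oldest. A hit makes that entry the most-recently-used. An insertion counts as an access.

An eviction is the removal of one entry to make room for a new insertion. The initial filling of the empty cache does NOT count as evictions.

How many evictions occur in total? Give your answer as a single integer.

Answer: 16

Derivation:
LRU simulation (capacity=2):
  1. access 39: MISS. Cache (LRU->MRU): [39]
  2. access 39: HIT. Cache (LRU->MRU): [39]
  3. access 96: MISS. Cache (LRU->MRU): [39 96]
  4. access 39: HIT. Cache (LRU->MRU): [96 39]
  5. access 50: MISS, evict 96. Cache (LRU->MRU): [39 50]
  6. access 96: MISS, evict 39. Cache (LRU->MRU): [50 96]
  7. access 39: MISS, evict 50. Cache (LRU->MRU): [96 39]
  8. access 39: HIT. Cache (LRU->MRU): [96 39]
  9. access 41: MISS, evict 96. Cache (LRU->MRU): [39 41]
  10. access 41: HIT. Cache (LRU->MRU): [39 41]
  11. access 32: MISS, evict 39. Cache (LRU->MRU): [41 32]
  12. access 64: MISS, evict 41. Cache (LRU->MRU): [32 64]
  13. access 96: MISS, evict 32. Cache (LRU->MRU): [64 96]
  14. access 64: HIT. Cache (LRU->MRU): [96 64]
  15. access 96: HIT. Cache (LRU->MRU): [64 96]
  16. access 41: MISS, evict 64. Cache (LRU->MRU): [96 41]
  17. access 32: MISS, evict 96. Cache (LRU->MRU): [41 32]
  18. access 64: MISS, evict 41. Cache (LRU->MRU): [32 64]
  19. access 64: HIT. Cache (LRU->MRU): [32 64]
  20. access 96: MISS, evict 32. Cache (LRU->MRU): [64 96]
  21. access 64: HIT. Cache (LRU->MRU): [96 64]
  22. access 96: HIT. Cache (LRU->MRU): [64 96]
  23. access 32: MISS, evict 64. Cache (LRU->MRU): [96 32]
  24. access 32: HIT. Cache (LRU->MRU): [96 32]
  25. access 64: MISS, evict 96. Cache (LRU->MRU): [32 64]
  26. access 75: MISS, evict 32. Cache (LRU->MRU): [64 75]
  27. access 32: MISS, evict 64. Cache (LRU->MRU): [75 32]
  28. access 75: HIT. Cache (LRU->MRU): [32 75]
  29. access 75: HIT. Cache (LRU->MRU): [32 75]
  30. access 32: HIT. Cache (LRU->MRU): [75 32]
  31. access 75: HIT. Cache (LRU->MRU): [32 75]
  32. access 32: HIT. Cache (LRU->MRU): [75 32]
  33. access 96: MISS, evict 75. Cache (LRU->MRU): [32 96]
Total: 15 hits, 18 misses, 16 evictions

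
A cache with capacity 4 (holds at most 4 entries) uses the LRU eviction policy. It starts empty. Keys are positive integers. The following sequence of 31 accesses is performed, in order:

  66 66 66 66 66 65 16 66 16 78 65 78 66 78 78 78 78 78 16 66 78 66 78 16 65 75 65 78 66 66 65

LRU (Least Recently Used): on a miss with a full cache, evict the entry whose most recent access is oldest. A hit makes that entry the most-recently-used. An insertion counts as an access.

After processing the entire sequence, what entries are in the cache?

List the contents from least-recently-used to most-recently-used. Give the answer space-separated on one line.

LRU simulation (capacity=4):
  1. access 66: MISS. Cache (LRU->MRU): [66]
  2. access 66: HIT. Cache (LRU->MRU): [66]
  3. access 66: HIT. Cache (LRU->MRU): [66]
  4. access 66: HIT. Cache (LRU->MRU): [66]
  5. access 66: HIT. Cache (LRU->MRU): [66]
  6. access 65: MISS. Cache (LRU->MRU): [66 65]
  7. access 16: MISS. Cache (LRU->MRU): [66 65 16]
  8. access 66: HIT. Cache (LRU->MRU): [65 16 66]
  9. access 16: HIT. Cache (LRU->MRU): [65 66 16]
  10. access 78: MISS. Cache (LRU->MRU): [65 66 16 78]
  11. access 65: HIT. Cache (LRU->MRU): [66 16 78 65]
  12. access 78: HIT. Cache (LRU->MRU): [66 16 65 78]
  13. access 66: HIT. Cache (LRU->MRU): [16 65 78 66]
  14. access 78: HIT. Cache (LRU->MRU): [16 65 66 78]
  15. access 78: HIT. Cache (LRU->MRU): [16 65 66 78]
  16. access 78: HIT. Cache (LRU->MRU): [16 65 66 78]
  17. access 78: HIT. Cache (LRU->MRU): [16 65 66 78]
  18. access 78: HIT. Cache (LRU->MRU): [16 65 66 78]
  19. access 16: HIT. Cache (LRU->MRU): [65 66 78 16]
  20. access 66: HIT. Cache (LRU->MRU): [65 78 16 66]
  21. access 78: HIT. Cache (LRU->MRU): [65 16 66 78]
  22. access 66: HIT. Cache (LRU->MRU): [65 16 78 66]
  23. access 78: HIT. Cache (LRU->MRU): [65 16 66 78]
  24. access 16: HIT. Cache (LRU->MRU): [65 66 78 16]
  25. access 65: HIT. Cache (LRU->MRU): [66 78 16 65]
  26. access 75: MISS, evict 66. Cache (LRU->MRU): [78 16 65 75]
  27. access 65: HIT. Cache (LRU->MRU): [78 16 75 65]
  28. access 78: HIT. Cache (LRU->MRU): [16 75 65 78]
  29. access 66: MISS, evict 16. Cache (LRU->MRU): [75 65 78 66]
  30. access 66: HIT. Cache (LRU->MRU): [75 65 78 66]
  31. access 65: HIT. Cache (LRU->MRU): [75 78 66 65]
Total: 25 hits, 6 misses, 2 evictions

Answer: 75 78 66 65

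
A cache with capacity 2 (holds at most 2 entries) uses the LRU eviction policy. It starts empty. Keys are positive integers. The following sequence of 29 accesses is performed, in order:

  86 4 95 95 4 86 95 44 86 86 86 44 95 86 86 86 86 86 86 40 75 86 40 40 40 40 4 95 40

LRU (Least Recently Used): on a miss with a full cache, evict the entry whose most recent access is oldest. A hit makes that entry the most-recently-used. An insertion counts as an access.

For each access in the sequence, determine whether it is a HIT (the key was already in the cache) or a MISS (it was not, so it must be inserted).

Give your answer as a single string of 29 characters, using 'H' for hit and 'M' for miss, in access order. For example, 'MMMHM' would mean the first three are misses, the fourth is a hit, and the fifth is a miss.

LRU simulation (capacity=2):
  1. access 86: MISS. Cache (LRU->MRU): [86]
  2. access 4: MISS. Cache (LRU->MRU): [86 4]
  3. access 95: MISS, evict 86. Cache (LRU->MRU): [4 95]
  4. access 95: HIT. Cache (LRU->MRU): [4 95]
  5. access 4: HIT. Cache (LRU->MRU): [95 4]
  6. access 86: MISS, evict 95. Cache (LRU->MRU): [4 86]
  7. access 95: MISS, evict 4. Cache (LRU->MRU): [86 95]
  8. access 44: MISS, evict 86. Cache (LRU->MRU): [95 44]
  9. access 86: MISS, evict 95. Cache (LRU->MRU): [44 86]
  10. access 86: HIT. Cache (LRU->MRU): [44 86]
  11. access 86: HIT. Cache (LRU->MRU): [44 86]
  12. access 44: HIT. Cache (LRU->MRU): [86 44]
  13. access 95: MISS, evict 86. Cache (LRU->MRU): [44 95]
  14. access 86: MISS, evict 44. Cache (LRU->MRU): [95 86]
  15. access 86: HIT. Cache (LRU->MRU): [95 86]
  16. access 86: HIT. Cache (LRU->MRU): [95 86]
  17. access 86: HIT. Cache (LRU->MRU): [95 86]
  18. access 86: HIT. Cache (LRU->MRU): [95 86]
  19. access 86: HIT. Cache (LRU->MRU): [95 86]
  20. access 40: MISS, evict 95. Cache (LRU->MRU): [86 40]
  21. access 75: MISS, evict 86. Cache (LRU->MRU): [40 75]
  22. access 86: MISS, evict 40. Cache (LRU->MRU): [75 86]
  23. access 40: MISS, evict 75. Cache (LRU->MRU): [86 40]
  24. access 40: HIT. Cache (LRU->MRU): [86 40]
  25. access 40: HIT. Cache (LRU->MRU): [86 40]
  26. access 40: HIT. Cache (LRU->MRU): [86 40]
  27. access 4: MISS, evict 86. Cache (LRU->MRU): [40 4]
  28. access 95: MISS, evict 40. Cache (LRU->MRU): [4 95]
  29. access 40: MISS, evict 4. Cache (LRU->MRU): [95 40]
Total: 13 hits, 16 misses, 14 evictions

Answer: MMMHHMMMMHHHMMHHHHHMMMMHHHMMM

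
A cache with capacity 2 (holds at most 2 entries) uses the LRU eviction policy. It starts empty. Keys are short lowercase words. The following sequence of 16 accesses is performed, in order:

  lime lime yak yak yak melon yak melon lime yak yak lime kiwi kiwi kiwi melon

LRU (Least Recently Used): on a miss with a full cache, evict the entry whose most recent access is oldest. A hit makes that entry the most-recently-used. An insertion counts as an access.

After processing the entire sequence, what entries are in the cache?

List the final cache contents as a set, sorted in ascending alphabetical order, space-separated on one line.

LRU simulation (capacity=2):
  1. access lime: MISS. Cache (LRU->MRU): [lime]
  2. access lime: HIT. Cache (LRU->MRU): [lime]
  3. access yak: MISS. Cache (LRU->MRU): [lime yak]
  4. access yak: HIT. Cache (LRU->MRU): [lime yak]
  5. access yak: HIT. Cache (LRU->MRU): [lime yak]
  6. access melon: MISS, evict lime. Cache (LRU->MRU): [yak melon]
  7. access yak: HIT. Cache (LRU->MRU): [melon yak]
  8. access melon: HIT. Cache (LRU->MRU): [yak melon]
  9. access lime: MISS, evict yak. Cache (LRU->MRU): [melon lime]
  10. access yak: MISS, evict melon. Cache (LRU->MRU): [lime yak]
  11. access yak: HIT. Cache (LRU->MRU): [lime yak]
  12. access lime: HIT. Cache (LRU->MRU): [yak lime]
  13. access kiwi: MISS, evict yak. Cache (LRU->MRU): [lime kiwi]
  14. access kiwi: HIT. Cache (LRU->MRU): [lime kiwi]
  15. access kiwi: HIT. Cache (LRU->MRU): [lime kiwi]
  16. access melon: MISS, evict lime. Cache (LRU->MRU): [kiwi melon]
Total: 9 hits, 7 misses, 5 evictions

Answer: kiwi melon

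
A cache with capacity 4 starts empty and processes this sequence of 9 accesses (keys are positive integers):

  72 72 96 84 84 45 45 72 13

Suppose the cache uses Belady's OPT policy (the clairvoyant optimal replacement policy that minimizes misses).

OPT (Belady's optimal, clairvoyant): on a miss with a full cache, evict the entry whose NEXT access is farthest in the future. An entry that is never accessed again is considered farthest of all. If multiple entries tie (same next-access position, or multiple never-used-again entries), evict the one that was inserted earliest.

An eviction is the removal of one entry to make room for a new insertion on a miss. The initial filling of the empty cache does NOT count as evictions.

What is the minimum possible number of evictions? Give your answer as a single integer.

Answer: 1

Derivation:
OPT (Belady) simulation (capacity=4):
  1. access 72: MISS. Cache: [72]
  2. access 72: HIT. Next use of 72: step 8. Cache: [72]
  3. access 96: MISS. Cache: [72 96]
  4. access 84: MISS. Cache: [72 96 84]
  5. access 84: HIT. Next use of 84: never. Cache: [72 96 84]
  6. access 45: MISS. Cache: [72 96 84 45]
  7. access 45: HIT. Next use of 45: never. Cache: [72 96 84 45]
  8. access 72: HIT. Next use of 72: never. Cache: [72 96 84 45]
  9. access 13: MISS, evict 72 (next use: never). Cache: [96 84 45 13]
Total: 4 hits, 5 misses, 1 evictions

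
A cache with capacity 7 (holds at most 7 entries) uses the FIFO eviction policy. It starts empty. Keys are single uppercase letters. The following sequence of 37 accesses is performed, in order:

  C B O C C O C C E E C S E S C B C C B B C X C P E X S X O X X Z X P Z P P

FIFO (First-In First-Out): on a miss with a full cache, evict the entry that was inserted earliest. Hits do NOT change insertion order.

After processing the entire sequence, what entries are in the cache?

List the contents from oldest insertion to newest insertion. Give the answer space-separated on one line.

FIFO simulation (capacity=7):
  1. access C: MISS. Cache (old->new): [C]
  2. access B: MISS. Cache (old->new): [C B]
  3. access O: MISS. Cache (old->new): [C B O]
  4. access C: HIT. Cache (old->new): [C B O]
  5. access C: HIT. Cache (old->new): [C B O]
  6. access O: HIT. Cache (old->new): [C B O]
  7. access C: HIT. Cache (old->new): [C B O]
  8. access C: HIT. Cache (old->new): [C B O]
  9. access E: MISS. Cache (old->new): [C B O E]
  10. access E: HIT. Cache (old->new): [C B O E]
  11. access C: HIT. Cache (old->new): [C B O E]
  12. access S: MISS. Cache (old->new): [C B O E S]
  13. access E: HIT. Cache (old->new): [C B O E S]
  14. access S: HIT. Cache (old->new): [C B O E S]
  15. access C: HIT. Cache (old->new): [C B O E S]
  16. access B: HIT. Cache (old->new): [C B O E S]
  17. access C: HIT. Cache (old->new): [C B O E S]
  18. access C: HIT. Cache (old->new): [C B O E S]
  19. access B: HIT. Cache (old->new): [C B O E S]
  20. access B: HIT. Cache (old->new): [C B O E S]
  21. access C: HIT. Cache (old->new): [C B O E S]
  22. access X: MISS. Cache (old->new): [C B O E S X]
  23. access C: HIT. Cache (old->new): [C B O E S X]
  24. access P: MISS. Cache (old->new): [C B O E S X P]
  25. access E: HIT. Cache (old->new): [C B O E S X P]
  26. access X: HIT. Cache (old->new): [C B O E S X P]
  27. access S: HIT. Cache (old->new): [C B O E S X P]
  28. access X: HIT. Cache (old->new): [C B O E S X P]
  29. access O: HIT. Cache (old->new): [C B O E S X P]
  30. access X: HIT. Cache (old->new): [C B O E S X P]
  31. access X: HIT. Cache (old->new): [C B O E S X P]
  32. access Z: MISS, evict C. Cache (old->new): [B O E S X P Z]
  33. access X: HIT. Cache (old->new): [B O E S X P Z]
  34. access P: HIT. Cache (old->new): [B O E S X P Z]
  35. access Z: HIT. Cache (old->new): [B O E S X P Z]
  36. access P: HIT. Cache (old->new): [B O E S X P Z]
  37. access P: HIT. Cache (old->new): [B O E S X P Z]
Total: 29 hits, 8 misses, 1 evictions

Answer: B O E S X P Z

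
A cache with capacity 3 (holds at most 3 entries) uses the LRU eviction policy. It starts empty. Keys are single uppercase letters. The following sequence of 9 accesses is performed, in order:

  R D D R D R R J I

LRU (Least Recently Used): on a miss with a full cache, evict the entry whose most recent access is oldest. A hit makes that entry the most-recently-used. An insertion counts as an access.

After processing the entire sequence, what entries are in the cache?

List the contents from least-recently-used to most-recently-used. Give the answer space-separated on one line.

LRU simulation (capacity=3):
  1. access R: MISS. Cache (LRU->MRU): [R]
  2. access D: MISS. Cache (LRU->MRU): [R D]
  3. access D: HIT. Cache (LRU->MRU): [R D]
  4. access R: HIT. Cache (LRU->MRU): [D R]
  5. access D: HIT. Cache (LRU->MRU): [R D]
  6. access R: HIT. Cache (LRU->MRU): [D R]
  7. access R: HIT. Cache (LRU->MRU): [D R]
  8. access J: MISS. Cache (LRU->MRU): [D R J]
  9. access I: MISS, evict D. Cache (LRU->MRU): [R J I]
Total: 5 hits, 4 misses, 1 evictions

Answer: R J I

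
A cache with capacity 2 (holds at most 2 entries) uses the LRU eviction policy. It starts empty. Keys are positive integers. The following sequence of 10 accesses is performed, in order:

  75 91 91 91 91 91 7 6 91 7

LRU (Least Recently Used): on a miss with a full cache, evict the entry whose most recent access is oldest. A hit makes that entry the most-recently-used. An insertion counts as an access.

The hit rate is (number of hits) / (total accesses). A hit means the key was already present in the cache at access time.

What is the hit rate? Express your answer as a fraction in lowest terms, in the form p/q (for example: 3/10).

LRU simulation (capacity=2):
  1. access 75: MISS. Cache (LRU->MRU): [75]
  2. access 91: MISS. Cache (LRU->MRU): [75 91]
  3. access 91: HIT. Cache (LRU->MRU): [75 91]
  4. access 91: HIT. Cache (LRU->MRU): [75 91]
  5. access 91: HIT. Cache (LRU->MRU): [75 91]
  6. access 91: HIT. Cache (LRU->MRU): [75 91]
  7. access 7: MISS, evict 75. Cache (LRU->MRU): [91 7]
  8. access 6: MISS, evict 91. Cache (LRU->MRU): [7 6]
  9. access 91: MISS, evict 7. Cache (LRU->MRU): [6 91]
  10. access 7: MISS, evict 6. Cache (LRU->MRU): [91 7]
Total: 4 hits, 6 misses, 4 evictions

Hit rate = 4/10 = 2/5

Answer: 2/5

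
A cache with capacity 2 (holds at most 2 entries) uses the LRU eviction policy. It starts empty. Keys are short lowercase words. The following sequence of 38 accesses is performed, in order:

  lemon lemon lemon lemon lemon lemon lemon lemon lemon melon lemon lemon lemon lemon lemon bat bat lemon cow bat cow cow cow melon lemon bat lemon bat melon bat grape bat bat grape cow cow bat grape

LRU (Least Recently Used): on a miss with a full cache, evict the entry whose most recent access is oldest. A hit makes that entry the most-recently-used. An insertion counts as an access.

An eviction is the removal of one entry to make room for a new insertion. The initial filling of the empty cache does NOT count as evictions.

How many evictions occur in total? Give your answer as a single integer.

Answer: 11

Derivation:
LRU simulation (capacity=2):
  1. access lemon: MISS. Cache (LRU->MRU): [lemon]
  2. access lemon: HIT. Cache (LRU->MRU): [lemon]
  3. access lemon: HIT. Cache (LRU->MRU): [lemon]
  4. access lemon: HIT. Cache (LRU->MRU): [lemon]
  5. access lemon: HIT. Cache (LRU->MRU): [lemon]
  6. access lemon: HIT. Cache (LRU->MRU): [lemon]
  7. access lemon: HIT. Cache (LRU->MRU): [lemon]
  8. access lemon: HIT. Cache (LRU->MRU): [lemon]
  9. access lemon: HIT. Cache (LRU->MRU): [lemon]
  10. access melon: MISS. Cache (LRU->MRU): [lemon melon]
  11. access lemon: HIT. Cache (LRU->MRU): [melon lemon]
  12. access lemon: HIT. Cache (LRU->MRU): [melon lemon]
  13. access lemon: HIT. Cache (LRU->MRU): [melon lemon]
  14. access lemon: HIT. Cache (LRU->MRU): [melon lemon]
  15. access lemon: HIT. Cache (LRU->MRU): [melon lemon]
  16. access bat: MISS, evict melon. Cache (LRU->MRU): [lemon bat]
  17. access bat: HIT. Cache (LRU->MRU): [lemon bat]
  18. access lemon: HIT. Cache (LRU->MRU): [bat lemon]
  19. access cow: MISS, evict bat. Cache (LRU->MRU): [lemon cow]
  20. access bat: MISS, evict lemon. Cache (LRU->MRU): [cow bat]
  21. access cow: HIT. Cache (LRU->MRU): [bat cow]
  22. access cow: HIT. Cache (LRU->MRU): [bat cow]
  23. access cow: HIT. Cache (LRU->MRU): [bat cow]
  24. access melon: MISS, evict bat. Cache (LRU->MRU): [cow melon]
  25. access lemon: MISS, evict cow. Cache (LRU->MRU): [melon lemon]
  26. access bat: MISS, evict melon. Cache (LRU->MRU): [lemon bat]
  27. access lemon: HIT. Cache (LRU->MRU): [bat lemon]
  28. access bat: HIT. Cache (LRU->MRU): [lemon bat]
  29. access melon: MISS, evict lemon. Cache (LRU->MRU): [bat melon]
  30. access bat: HIT. Cache (LRU->MRU): [melon bat]
  31. access grape: MISS, evict melon. Cache (LRU->MRU): [bat grape]
  32. access bat: HIT. Cache (LRU->MRU): [grape bat]
  33. access bat: HIT. Cache (LRU->MRU): [grape bat]
  34. access grape: HIT. Cache (LRU->MRU): [bat grape]
  35. access cow: MISS, evict bat. Cache (LRU->MRU): [grape cow]
  36. access cow: HIT. Cache (LRU->MRU): [grape cow]
  37. access bat: MISS, evict grape. Cache (LRU->MRU): [cow bat]
  38. access grape: MISS, evict cow. Cache (LRU->MRU): [bat grape]
Total: 25 hits, 13 misses, 11 evictions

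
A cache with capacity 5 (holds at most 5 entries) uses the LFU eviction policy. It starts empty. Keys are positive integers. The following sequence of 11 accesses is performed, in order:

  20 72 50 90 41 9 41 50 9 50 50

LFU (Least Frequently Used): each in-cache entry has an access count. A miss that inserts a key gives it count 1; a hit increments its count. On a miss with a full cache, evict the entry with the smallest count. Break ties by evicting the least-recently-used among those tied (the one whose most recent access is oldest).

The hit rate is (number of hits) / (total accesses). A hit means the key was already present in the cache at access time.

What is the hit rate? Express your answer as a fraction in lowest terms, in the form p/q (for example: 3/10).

Answer: 5/11

Derivation:
LFU simulation (capacity=5):
  1. access 20: MISS. Cache: [20(c=1)]
  2. access 72: MISS. Cache: [20(c=1) 72(c=1)]
  3. access 50: MISS. Cache: [20(c=1) 72(c=1) 50(c=1)]
  4. access 90: MISS. Cache: [20(c=1) 72(c=1) 50(c=1) 90(c=1)]
  5. access 41: MISS. Cache: [20(c=1) 72(c=1) 50(c=1) 90(c=1) 41(c=1)]
  6. access 9: MISS, evict 20(c=1). Cache: [72(c=1) 50(c=1) 90(c=1) 41(c=1) 9(c=1)]
  7. access 41: HIT, count now 2. Cache: [72(c=1) 50(c=1) 90(c=1) 9(c=1) 41(c=2)]
  8. access 50: HIT, count now 2. Cache: [72(c=1) 90(c=1) 9(c=1) 41(c=2) 50(c=2)]
  9. access 9: HIT, count now 2. Cache: [72(c=1) 90(c=1) 41(c=2) 50(c=2) 9(c=2)]
  10. access 50: HIT, count now 3. Cache: [72(c=1) 90(c=1) 41(c=2) 9(c=2) 50(c=3)]
  11. access 50: HIT, count now 4. Cache: [72(c=1) 90(c=1) 41(c=2) 9(c=2) 50(c=4)]
Total: 5 hits, 6 misses, 1 evictions

Hit rate = 5/11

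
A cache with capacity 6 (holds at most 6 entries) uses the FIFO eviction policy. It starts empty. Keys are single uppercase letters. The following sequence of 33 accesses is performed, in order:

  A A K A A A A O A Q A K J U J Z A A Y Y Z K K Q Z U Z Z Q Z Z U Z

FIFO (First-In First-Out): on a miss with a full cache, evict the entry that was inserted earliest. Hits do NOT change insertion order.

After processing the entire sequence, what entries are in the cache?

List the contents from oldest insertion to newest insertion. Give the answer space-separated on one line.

FIFO simulation (capacity=6):
  1. access A: MISS. Cache (old->new): [A]
  2. access A: HIT. Cache (old->new): [A]
  3. access K: MISS. Cache (old->new): [A K]
  4. access A: HIT. Cache (old->new): [A K]
  5. access A: HIT. Cache (old->new): [A K]
  6. access A: HIT. Cache (old->new): [A K]
  7. access A: HIT. Cache (old->new): [A K]
  8. access O: MISS. Cache (old->new): [A K O]
  9. access A: HIT. Cache (old->new): [A K O]
  10. access Q: MISS. Cache (old->new): [A K O Q]
  11. access A: HIT. Cache (old->new): [A K O Q]
  12. access K: HIT. Cache (old->new): [A K O Q]
  13. access J: MISS. Cache (old->new): [A K O Q J]
  14. access U: MISS. Cache (old->new): [A K O Q J U]
  15. access J: HIT. Cache (old->new): [A K O Q J U]
  16. access Z: MISS, evict A. Cache (old->new): [K O Q J U Z]
  17. access A: MISS, evict K. Cache (old->new): [O Q J U Z A]
  18. access A: HIT. Cache (old->new): [O Q J U Z A]
  19. access Y: MISS, evict O. Cache (old->new): [Q J U Z A Y]
  20. access Y: HIT. Cache (old->new): [Q J U Z A Y]
  21. access Z: HIT. Cache (old->new): [Q J U Z A Y]
  22. access K: MISS, evict Q. Cache (old->new): [J U Z A Y K]
  23. access K: HIT. Cache (old->new): [J U Z A Y K]
  24. access Q: MISS, evict J. Cache (old->new): [U Z A Y K Q]
  25. access Z: HIT. Cache (old->new): [U Z A Y K Q]
  26. access U: HIT. Cache (old->new): [U Z A Y K Q]
  27. access Z: HIT. Cache (old->new): [U Z A Y K Q]
  28. access Z: HIT. Cache (old->new): [U Z A Y K Q]
  29. access Q: HIT. Cache (old->new): [U Z A Y K Q]
  30. access Z: HIT. Cache (old->new): [U Z A Y K Q]
  31. access Z: HIT. Cache (old->new): [U Z A Y K Q]
  32. access U: HIT. Cache (old->new): [U Z A Y K Q]
  33. access Z: HIT. Cache (old->new): [U Z A Y K Q]
Total: 22 hits, 11 misses, 5 evictions

Answer: U Z A Y K Q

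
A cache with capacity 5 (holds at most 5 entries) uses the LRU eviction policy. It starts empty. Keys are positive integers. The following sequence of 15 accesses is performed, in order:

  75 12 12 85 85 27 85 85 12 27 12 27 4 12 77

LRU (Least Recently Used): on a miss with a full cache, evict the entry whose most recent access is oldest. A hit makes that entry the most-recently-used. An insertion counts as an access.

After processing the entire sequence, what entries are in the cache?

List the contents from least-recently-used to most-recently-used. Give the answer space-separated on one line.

LRU simulation (capacity=5):
  1. access 75: MISS. Cache (LRU->MRU): [75]
  2. access 12: MISS. Cache (LRU->MRU): [75 12]
  3. access 12: HIT. Cache (LRU->MRU): [75 12]
  4. access 85: MISS. Cache (LRU->MRU): [75 12 85]
  5. access 85: HIT. Cache (LRU->MRU): [75 12 85]
  6. access 27: MISS. Cache (LRU->MRU): [75 12 85 27]
  7. access 85: HIT. Cache (LRU->MRU): [75 12 27 85]
  8. access 85: HIT. Cache (LRU->MRU): [75 12 27 85]
  9. access 12: HIT. Cache (LRU->MRU): [75 27 85 12]
  10. access 27: HIT. Cache (LRU->MRU): [75 85 12 27]
  11. access 12: HIT. Cache (LRU->MRU): [75 85 27 12]
  12. access 27: HIT. Cache (LRU->MRU): [75 85 12 27]
  13. access 4: MISS. Cache (LRU->MRU): [75 85 12 27 4]
  14. access 12: HIT. Cache (LRU->MRU): [75 85 27 4 12]
  15. access 77: MISS, evict 75. Cache (LRU->MRU): [85 27 4 12 77]
Total: 9 hits, 6 misses, 1 evictions

Answer: 85 27 4 12 77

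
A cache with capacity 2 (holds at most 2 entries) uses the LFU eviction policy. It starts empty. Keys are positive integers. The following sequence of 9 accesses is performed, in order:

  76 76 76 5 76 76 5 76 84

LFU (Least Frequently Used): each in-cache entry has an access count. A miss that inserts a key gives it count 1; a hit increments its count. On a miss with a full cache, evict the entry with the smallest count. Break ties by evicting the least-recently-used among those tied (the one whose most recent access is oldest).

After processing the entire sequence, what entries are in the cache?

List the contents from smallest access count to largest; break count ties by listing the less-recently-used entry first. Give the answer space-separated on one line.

Answer: 84 76

Derivation:
LFU simulation (capacity=2):
  1. access 76: MISS. Cache: [76(c=1)]
  2. access 76: HIT, count now 2. Cache: [76(c=2)]
  3. access 76: HIT, count now 3. Cache: [76(c=3)]
  4. access 5: MISS. Cache: [5(c=1) 76(c=3)]
  5. access 76: HIT, count now 4. Cache: [5(c=1) 76(c=4)]
  6. access 76: HIT, count now 5. Cache: [5(c=1) 76(c=5)]
  7. access 5: HIT, count now 2. Cache: [5(c=2) 76(c=5)]
  8. access 76: HIT, count now 6. Cache: [5(c=2) 76(c=6)]
  9. access 84: MISS, evict 5(c=2). Cache: [84(c=1) 76(c=6)]
Total: 6 hits, 3 misses, 1 evictions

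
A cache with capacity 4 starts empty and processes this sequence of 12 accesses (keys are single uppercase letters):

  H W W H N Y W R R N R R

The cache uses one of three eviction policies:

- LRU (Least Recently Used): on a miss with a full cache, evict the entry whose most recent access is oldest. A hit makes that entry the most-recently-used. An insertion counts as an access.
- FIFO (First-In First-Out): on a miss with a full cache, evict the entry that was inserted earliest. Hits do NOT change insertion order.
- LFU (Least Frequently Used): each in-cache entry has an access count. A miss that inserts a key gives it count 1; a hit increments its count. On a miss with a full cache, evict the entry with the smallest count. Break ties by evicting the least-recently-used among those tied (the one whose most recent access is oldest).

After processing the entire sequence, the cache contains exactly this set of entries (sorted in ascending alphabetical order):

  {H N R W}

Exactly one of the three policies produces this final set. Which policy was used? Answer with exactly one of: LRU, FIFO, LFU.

Answer: LFU

Derivation:
Simulating under each policy and comparing final sets:
  LRU: final set = {N R W Y} -> differs
  FIFO: final set = {N R W Y} -> differs
  LFU: final set = {H N R W} -> MATCHES target
Only LFU produces the target set.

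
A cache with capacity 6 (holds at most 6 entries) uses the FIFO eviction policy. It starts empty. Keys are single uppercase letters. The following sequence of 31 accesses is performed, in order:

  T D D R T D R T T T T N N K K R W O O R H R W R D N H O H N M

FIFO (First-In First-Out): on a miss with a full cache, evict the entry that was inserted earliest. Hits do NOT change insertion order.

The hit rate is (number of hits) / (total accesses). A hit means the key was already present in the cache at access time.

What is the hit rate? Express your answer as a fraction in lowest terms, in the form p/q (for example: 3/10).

FIFO simulation (capacity=6):
  1. access T: MISS. Cache (old->new): [T]
  2. access D: MISS. Cache (old->new): [T D]
  3. access D: HIT. Cache (old->new): [T D]
  4. access R: MISS. Cache (old->new): [T D R]
  5. access T: HIT. Cache (old->new): [T D R]
  6. access D: HIT. Cache (old->new): [T D R]
  7. access R: HIT. Cache (old->new): [T D R]
  8. access T: HIT. Cache (old->new): [T D R]
  9. access T: HIT. Cache (old->new): [T D R]
  10. access T: HIT. Cache (old->new): [T D R]
  11. access T: HIT. Cache (old->new): [T D R]
  12. access N: MISS. Cache (old->new): [T D R N]
  13. access N: HIT. Cache (old->new): [T D R N]
  14. access K: MISS. Cache (old->new): [T D R N K]
  15. access K: HIT. Cache (old->new): [T D R N K]
  16. access R: HIT. Cache (old->new): [T D R N K]
  17. access W: MISS. Cache (old->new): [T D R N K W]
  18. access O: MISS, evict T. Cache (old->new): [D R N K W O]
  19. access O: HIT. Cache (old->new): [D R N K W O]
  20. access R: HIT. Cache (old->new): [D R N K W O]
  21. access H: MISS, evict D. Cache (old->new): [R N K W O H]
  22. access R: HIT. Cache (old->new): [R N K W O H]
  23. access W: HIT. Cache (old->new): [R N K W O H]
  24. access R: HIT. Cache (old->new): [R N K W O H]
  25. access D: MISS, evict R. Cache (old->new): [N K W O H D]
  26. access N: HIT. Cache (old->new): [N K W O H D]
  27. access H: HIT. Cache (old->new): [N K W O H D]
  28. access O: HIT. Cache (old->new): [N K W O H D]
  29. access H: HIT. Cache (old->new): [N K W O H D]
  30. access N: HIT. Cache (old->new): [N K W O H D]
  31. access M: MISS, evict N. Cache (old->new): [K W O H D M]
Total: 21 hits, 10 misses, 4 evictions

Hit rate = 21/31

Answer: 21/31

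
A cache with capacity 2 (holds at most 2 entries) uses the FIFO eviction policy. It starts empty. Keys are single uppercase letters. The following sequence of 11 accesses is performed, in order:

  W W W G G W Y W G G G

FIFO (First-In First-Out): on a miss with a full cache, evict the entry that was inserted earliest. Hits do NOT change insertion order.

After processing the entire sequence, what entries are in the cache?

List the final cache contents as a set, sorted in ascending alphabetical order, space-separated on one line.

Answer: G W

Derivation:
FIFO simulation (capacity=2):
  1. access W: MISS. Cache (old->new): [W]
  2. access W: HIT. Cache (old->new): [W]
  3. access W: HIT. Cache (old->new): [W]
  4. access G: MISS. Cache (old->new): [W G]
  5. access G: HIT. Cache (old->new): [W G]
  6. access W: HIT. Cache (old->new): [W G]
  7. access Y: MISS, evict W. Cache (old->new): [G Y]
  8. access W: MISS, evict G. Cache (old->new): [Y W]
  9. access G: MISS, evict Y. Cache (old->new): [W G]
  10. access G: HIT. Cache (old->new): [W G]
  11. access G: HIT. Cache (old->new): [W G]
Total: 6 hits, 5 misses, 3 evictions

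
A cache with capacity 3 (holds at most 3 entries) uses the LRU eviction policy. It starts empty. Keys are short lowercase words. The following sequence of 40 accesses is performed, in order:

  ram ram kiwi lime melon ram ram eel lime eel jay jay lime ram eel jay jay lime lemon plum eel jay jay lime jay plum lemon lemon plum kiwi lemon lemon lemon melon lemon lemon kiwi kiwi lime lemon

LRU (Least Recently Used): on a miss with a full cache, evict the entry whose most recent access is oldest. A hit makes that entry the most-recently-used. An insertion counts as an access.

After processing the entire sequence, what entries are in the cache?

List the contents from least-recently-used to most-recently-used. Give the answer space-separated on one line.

LRU simulation (capacity=3):
  1. access ram: MISS. Cache (LRU->MRU): [ram]
  2. access ram: HIT. Cache (LRU->MRU): [ram]
  3. access kiwi: MISS. Cache (LRU->MRU): [ram kiwi]
  4. access lime: MISS. Cache (LRU->MRU): [ram kiwi lime]
  5. access melon: MISS, evict ram. Cache (LRU->MRU): [kiwi lime melon]
  6. access ram: MISS, evict kiwi. Cache (LRU->MRU): [lime melon ram]
  7. access ram: HIT. Cache (LRU->MRU): [lime melon ram]
  8. access eel: MISS, evict lime. Cache (LRU->MRU): [melon ram eel]
  9. access lime: MISS, evict melon. Cache (LRU->MRU): [ram eel lime]
  10. access eel: HIT. Cache (LRU->MRU): [ram lime eel]
  11. access jay: MISS, evict ram. Cache (LRU->MRU): [lime eel jay]
  12. access jay: HIT. Cache (LRU->MRU): [lime eel jay]
  13. access lime: HIT. Cache (LRU->MRU): [eel jay lime]
  14. access ram: MISS, evict eel. Cache (LRU->MRU): [jay lime ram]
  15. access eel: MISS, evict jay. Cache (LRU->MRU): [lime ram eel]
  16. access jay: MISS, evict lime. Cache (LRU->MRU): [ram eel jay]
  17. access jay: HIT. Cache (LRU->MRU): [ram eel jay]
  18. access lime: MISS, evict ram. Cache (LRU->MRU): [eel jay lime]
  19. access lemon: MISS, evict eel. Cache (LRU->MRU): [jay lime lemon]
  20. access plum: MISS, evict jay. Cache (LRU->MRU): [lime lemon plum]
  21. access eel: MISS, evict lime. Cache (LRU->MRU): [lemon plum eel]
  22. access jay: MISS, evict lemon. Cache (LRU->MRU): [plum eel jay]
  23. access jay: HIT. Cache (LRU->MRU): [plum eel jay]
  24. access lime: MISS, evict plum. Cache (LRU->MRU): [eel jay lime]
  25. access jay: HIT. Cache (LRU->MRU): [eel lime jay]
  26. access plum: MISS, evict eel. Cache (LRU->MRU): [lime jay plum]
  27. access lemon: MISS, evict lime. Cache (LRU->MRU): [jay plum lemon]
  28. access lemon: HIT. Cache (LRU->MRU): [jay plum lemon]
  29. access plum: HIT. Cache (LRU->MRU): [jay lemon plum]
  30. access kiwi: MISS, evict jay. Cache (LRU->MRU): [lemon plum kiwi]
  31. access lemon: HIT. Cache (LRU->MRU): [plum kiwi lemon]
  32. access lemon: HIT. Cache (LRU->MRU): [plum kiwi lemon]
  33. access lemon: HIT. Cache (LRU->MRU): [plum kiwi lemon]
  34. access melon: MISS, evict plum. Cache (LRU->MRU): [kiwi lemon melon]
  35. access lemon: HIT. Cache (LRU->MRU): [kiwi melon lemon]
  36. access lemon: HIT. Cache (LRU->MRU): [kiwi melon lemon]
  37. access kiwi: HIT. Cache (LRU->MRU): [melon lemon kiwi]
  38. access kiwi: HIT. Cache (LRU->MRU): [melon lemon kiwi]
  39. access lime: MISS, evict melon. Cache (LRU->MRU): [lemon kiwi lime]
  40. access lemon: HIT. Cache (LRU->MRU): [kiwi lime lemon]
Total: 18 hits, 22 misses, 19 evictions

Answer: kiwi lime lemon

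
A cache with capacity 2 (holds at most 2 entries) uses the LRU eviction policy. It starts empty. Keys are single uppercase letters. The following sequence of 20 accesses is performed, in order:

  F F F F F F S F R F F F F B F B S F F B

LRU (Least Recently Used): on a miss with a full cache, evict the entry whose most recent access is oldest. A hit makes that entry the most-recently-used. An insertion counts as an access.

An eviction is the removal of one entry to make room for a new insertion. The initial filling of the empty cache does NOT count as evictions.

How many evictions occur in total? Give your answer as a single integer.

Answer: 5

Derivation:
LRU simulation (capacity=2):
  1. access F: MISS. Cache (LRU->MRU): [F]
  2. access F: HIT. Cache (LRU->MRU): [F]
  3. access F: HIT. Cache (LRU->MRU): [F]
  4. access F: HIT. Cache (LRU->MRU): [F]
  5. access F: HIT. Cache (LRU->MRU): [F]
  6. access F: HIT. Cache (LRU->MRU): [F]
  7. access S: MISS. Cache (LRU->MRU): [F S]
  8. access F: HIT. Cache (LRU->MRU): [S F]
  9. access R: MISS, evict S. Cache (LRU->MRU): [F R]
  10. access F: HIT. Cache (LRU->MRU): [R F]
  11. access F: HIT. Cache (LRU->MRU): [R F]
  12. access F: HIT. Cache (LRU->MRU): [R F]
  13. access F: HIT. Cache (LRU->MRU): [R F]
  14. access B: MISS, evict R. Cache (LRU->MRU): [F B]
  15. access F: HIT. Cache (LRU->MRU): [B F]
  16. access B: HIT. Cache (LRU->MRU): [F B]
  17. access S: MISS, evict F. Cache (LRU->MRU): [B S]
  18. access F: MISS, evict B. Cache (LRU->MRU): [S F]
  19. access F: HIT. Cache (LRU->MRU): [S F]
  20. access B: MISS, evict S. Cache (LRU->MRU): [F B]
Total: 13 hits, 7 misses, 5 evictions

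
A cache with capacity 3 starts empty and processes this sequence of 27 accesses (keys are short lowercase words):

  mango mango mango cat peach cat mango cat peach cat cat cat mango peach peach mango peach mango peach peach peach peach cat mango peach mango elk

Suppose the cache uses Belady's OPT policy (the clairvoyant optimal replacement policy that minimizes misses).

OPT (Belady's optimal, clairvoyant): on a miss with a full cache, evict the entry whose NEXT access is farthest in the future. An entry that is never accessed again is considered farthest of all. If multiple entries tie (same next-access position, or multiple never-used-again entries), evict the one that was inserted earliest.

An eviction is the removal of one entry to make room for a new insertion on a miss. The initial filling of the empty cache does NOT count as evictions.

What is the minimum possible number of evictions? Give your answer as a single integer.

OPT (Belady) simulation (capacity=3):
  1. access mango: MISS. Cache: [mango]
  2. access mango: HIT. Next use of mango: step 3. Cache: [mango]
  3. access mango: HIT. Next use of mango: step 7. Cache: [mango]
  4. access cat: MISS. Cache: [mango cat]
  5. access peach: MISS. Cache: [mango cat peach]
  6. access cat: HIT. Next use of cat: step 8. Cache: [mango cat peach]
  7. access mango: HIT. Next use of mango: step 13. Cache: [mango cat peach]
  8. access cat: HIT. Next use of cat: step 10. Cache: [mango cat peach]
  9. access peach: HIT. Next use of peach: step 14. Cache: [mango cat peach]
  10. access cat: HIT. Next use of cat: step 11. Cache: [mango cat peach]
  11. access cat: HIT. Next use of cat: step 12. Cache: [mango cat peach]
  12. access cat: HIT. Next use of cat: step 23. Cache: [mango cat peach]
  13. access mango: HIT. Next use of mango: step 16. Cache: [mango cat peach]
  14. access peach: HIT. Next use of peach: step 15. Cache: [mango cat peach]
  15. access peach: HIT. Next use of peach: step 17. Cache: [mango cat peach]
  16. access mango: HIT. Next use of mango: step 18. Cache: [mango cat peach]
  17. access peach: HIT. Next use of peach: step 19. Cache: [mango cat peach]
  18. access mango: HIT. Next use of mango: step 24. Cache: [mango cat peach]
  19. access peach: HIT. Next use of peach: step 20. Cache: [mango cat peach]
  20. access peach: HIT. Next use of peach: step 21. Cache: [mango cat peach]
  21. access peach: HIT. Next use of peach: step 22. Cache: [mango cat peach]
  22. access peach: HIT. Next use of peach: step 25. Cache: [mango cat peach]
  23. access cat: HIT. Next use of cat: never. Cache: [mango cat peach]
  24. access mango: HIT. Next use of mango: step 26. Cache: [mango cat peach]
  25. access peach: HIT. Next use of peach: never. Cache: [mango cat peach]
  26. access mango: HIT. Next use of mango: never. Cache: [mango cat peach]
  27. access elk: MISS, evict mango (next use: never). Cache: [cat peach elk]
Total: 23 hits, 4 misses, 1 evictions

Answer: 1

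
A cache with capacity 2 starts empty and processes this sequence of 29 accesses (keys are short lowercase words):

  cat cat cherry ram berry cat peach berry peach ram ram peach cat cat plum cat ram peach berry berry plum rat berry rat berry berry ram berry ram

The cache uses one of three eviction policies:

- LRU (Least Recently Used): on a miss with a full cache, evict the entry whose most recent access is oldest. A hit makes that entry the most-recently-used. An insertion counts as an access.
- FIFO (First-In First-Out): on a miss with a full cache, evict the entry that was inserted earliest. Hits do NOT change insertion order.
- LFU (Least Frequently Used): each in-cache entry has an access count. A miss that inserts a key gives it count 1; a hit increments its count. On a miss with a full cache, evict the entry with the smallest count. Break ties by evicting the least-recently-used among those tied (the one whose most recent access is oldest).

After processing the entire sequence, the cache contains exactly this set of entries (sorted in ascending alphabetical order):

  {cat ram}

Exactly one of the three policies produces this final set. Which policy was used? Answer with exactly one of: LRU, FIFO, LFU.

Answer: LFU

Derivation:
Simulating under each policy and comparing final sets:
  LRU: final set = {berry ram} -> differs
  FIFO: final set = {berry ram} -> differs
  LFU: final set = {cat ram} -> MATCHES target
Only LFU produces the target set.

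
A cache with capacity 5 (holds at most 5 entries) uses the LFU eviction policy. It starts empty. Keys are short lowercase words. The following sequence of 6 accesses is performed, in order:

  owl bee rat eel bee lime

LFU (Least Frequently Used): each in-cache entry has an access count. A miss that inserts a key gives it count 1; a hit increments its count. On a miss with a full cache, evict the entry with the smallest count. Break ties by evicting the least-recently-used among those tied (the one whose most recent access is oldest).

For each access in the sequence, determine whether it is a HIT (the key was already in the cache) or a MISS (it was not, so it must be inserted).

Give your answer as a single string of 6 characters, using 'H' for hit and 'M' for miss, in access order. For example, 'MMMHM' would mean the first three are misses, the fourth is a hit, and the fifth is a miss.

Answer: MMMMHM

Derivation:
LFU simulation (capacity=5):
  1. access owl: MISS. Cache: [owl(c=1)]
  2. access bee: MISS. Cache: [owl(c=1) bee(c=1)]
  3. access rat: MISS. Cache: [owl(c=1) bee(c=1) rat(c=1)]
  4. access eel: MISS. Cache: [owl(c=1) bee(c=1) rat(c=1) eel(c=1)]
  5. access bee: HIT, count now 2. Cache: [owl(c=1) rat(c=1) eel(c=1) bee(c=2)]
  6. access lime: MISS. Cache: [owl(c=1) rat(c=1) eel(c=1) lime(c=1) bee(c=2)]
Total: 1 hits, 5 misses, 0 evictions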